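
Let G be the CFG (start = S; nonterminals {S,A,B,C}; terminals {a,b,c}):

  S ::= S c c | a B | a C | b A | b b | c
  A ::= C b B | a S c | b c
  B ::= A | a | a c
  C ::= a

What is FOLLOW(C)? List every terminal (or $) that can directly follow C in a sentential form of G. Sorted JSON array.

FIRST iteration:
iter 1:
  A via A→a S c: +{a}
  A via A→b c: +{b}
  B via B→A: +{a,b}
  C via C→a: +{a}
  S via S→a B: +{a}
  S via S→b A: +{b}
  S via S→c: +{c}
  FIRST(S)={a,b,c}  FIRST(A)={a,b}  FIRST(B)={a,b}  FIRST(C)={a}
iter 2: (stable)
  FIRST(S)={a,b,c}  FIRST(A)={a,b}  FIRST(B)={a,b}  FIRST(C)={a}

Compute FOLLOW by fixpoint:
initialize: $ ∈ FOLLOW(S)
round 1:
  A→C b B: FOLLOW(C) ⊇ FIRST(b) = {b}; new: +{b}
  A→a S c: FOLLOW(S) ⊇ FIRST(c) = {c}; new: +{c}
  S→a B: FOLLOW(B) ⊇ FOLLOW(S) ⊇ {$,c}; new: +{$,c}
  S→a C: FOLLOW(C) ⊇ FOLLOW(S) ⊇ {$,c}; new: +{$,c}
  S→b A: FOLLOW(A) ⊇ FOLLOW(S) ⊇ {$,c}; new: +{$,c}
  S: {$,c}  A: {$,c}  B: {$,c}  C: {$,b,c}
round 2: (stable)
  S: {$,c}  A: {$,c}  B: {$,c}  C: {$,b,c}

FOLLOW(C) = ["$", "b", "c"]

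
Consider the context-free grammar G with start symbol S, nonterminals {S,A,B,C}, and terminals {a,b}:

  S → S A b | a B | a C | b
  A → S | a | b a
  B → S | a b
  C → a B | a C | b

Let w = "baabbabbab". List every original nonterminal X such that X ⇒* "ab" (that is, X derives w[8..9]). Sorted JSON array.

CNF form of G:
  S -> S X4 | T1 B | T1 C | b
  A -> S X2 | T0 T1 | T1 B | T1 C | a | b
  B -> S X3 | T1 B | T1 C | T1 T0 | b
  C -> T1 B | T1 C | b
  T0 -> b
  T1 -> a
  X2 -> A T0
  X3 -> A T0
  X4 -> A T0

CYK fill, restricted to cells inside w[8..9]:
  [8..8]={A,T1}  "a"  orig:{A}
  [9..9]={A,B,C,S,T0}  "b"  orig:{A,B,C,S}
  [8..9]={A,B,C,S,X2,X3,X4}  "ab"  orig:{A,B,C,S}

Original NTs in T[8,9] deriving "ab": ["A", "B", "C", "S"]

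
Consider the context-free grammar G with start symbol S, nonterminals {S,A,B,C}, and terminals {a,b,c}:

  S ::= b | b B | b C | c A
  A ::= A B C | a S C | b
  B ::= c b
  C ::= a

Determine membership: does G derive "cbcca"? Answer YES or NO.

CNF form of G:
  S -> T1 A | T2 B | T2 C | b
  A -> A X3 | T0 X4 | b
  B -> T1 T2
  C -> a
  T0 -> a
  T1 -> c
  T2 -> b
  X3 -> B C
  X4 -> S C

Fill CYK table bottom-up:
  cell(0,0) c: {T1}  orig:{}
  cell(1,1) b: {A,S,T2}  orig:{A,S}
  cell(2,2) c: {T1}  orig:{}
  cell(3,3) c: {T1}  orig:{}
  cell(4,4) a: {C,T0}  orig:{C}
  cell(0,1) cb: {B,S}
  cell(1,2) bc: ∅
  cell(2,3) cc: ∅
  cell(3,4) ca: ∅
  cell(0,2) cbc: ∅
  cell(1,3) bcc: ∅
  cell(2,4) cca: ∅
  cell(0,3) cbcc: ∅
  cell(1,4) bcca: ∅
  cell(0,4) cbcca: ∅

S ∉ T[0,4] ⇒ NO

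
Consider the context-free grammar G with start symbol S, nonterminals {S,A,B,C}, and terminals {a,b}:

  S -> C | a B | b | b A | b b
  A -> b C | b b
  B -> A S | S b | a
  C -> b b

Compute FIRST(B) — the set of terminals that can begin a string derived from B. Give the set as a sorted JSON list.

FIRST iteration:
pass 1:
  A via A→b C: +{b}
  B via B→A S: +{b}
  B via B→a: +{a}
  C via C→b b: +{b}
  S via S→C: +{b}
  S via S→a B: +{a}
  FIRST[S]={a,b}  FIRST[A]={b}  FIRST[B]={a,b}  FIRST[C]={b}
pass 2: done
  FIRST[S]={a,b}  FIRST[A]={b}  FIRST[B]={a,b}  FIRST[C]={b}

FIRST(B) = ["a", "b"]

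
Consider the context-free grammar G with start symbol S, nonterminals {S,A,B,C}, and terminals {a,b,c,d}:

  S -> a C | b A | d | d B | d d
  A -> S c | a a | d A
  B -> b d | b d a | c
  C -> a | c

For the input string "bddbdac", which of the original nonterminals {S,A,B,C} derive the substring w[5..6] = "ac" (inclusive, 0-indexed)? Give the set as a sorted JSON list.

CNF form of G:
  S -> T1 C | T2 B | T2 T2 | T3 A | d
  A -> S T0 | T1 T1 | T2 A
  B -> T3 T2 | T3 X4 | c
  C -> a | c
  T0 -> c
  T1 -> a
  T2 -> d
  T3 -> b
  X4 -> T2 T1

Fill CYK table bottom-up, restricted to cells inside w[5..6]:
  [5..5]={C,T1}  "a"  orig:{C}
  [6..6]={B,C,T0}  "c"  orig:{B,C}
  [5..6]={S}  "ac"

Original NTs in T[5,6] deriving "ac": ["S"]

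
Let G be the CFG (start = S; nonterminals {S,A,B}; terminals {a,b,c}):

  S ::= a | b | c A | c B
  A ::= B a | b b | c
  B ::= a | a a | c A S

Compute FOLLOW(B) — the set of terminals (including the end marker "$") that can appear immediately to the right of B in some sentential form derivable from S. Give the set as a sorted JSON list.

Compute FIRST by fixpoint:
iter 1:
  A via A→b b: +{b}
  A via A→c: +{c}
  B via B→a: +{a}
  B via B→c A S: +{c}
  S via S→a: +{a}
  S via S→b: +{b}
  S via S→c A: +{c}
  S: {a,b,c}  A: {b,c}  B: {a,c}
iter 2:
  A via A→B a: +{a}
  S: {a,b,c}  A: {a,b,c}  B: {a,c}
iter 3: done
  S: {a,b,c}  A: {a,b,c}  B: {a,c}

Compute FOLLOW by fixpoint:
seed FOLLOW(S) with $
[1]
  A→B a: FOLLOW(B) ⊇ FIRST(a) = {a}; new: +{a}
  B→c A S: FOLLOW(A) ⊇ FIRST(S) = {a,b,c}; new: +{a,b,c}
  B→c A S: FOLLOW(S) ⊇ FOLLOW(B) ⊇ {a}; new: +{a}
  S→c A: FOLLOW(A) ⊇ FOLLOW(S) ⊇ {$,a}; new: +{$}
  S→c B: FOLLOW(B) ⊇ FOLLOW(S) ⊇ {$,a}; new: +{$}
  S: {$,a}  A: {$,a,b,c}  B: {$,a}
[2] — fixpoint
  S: {$,a}  A: {$,a,b,c}  B: {$,a}

FOLLOW(B) = ["$", "a"]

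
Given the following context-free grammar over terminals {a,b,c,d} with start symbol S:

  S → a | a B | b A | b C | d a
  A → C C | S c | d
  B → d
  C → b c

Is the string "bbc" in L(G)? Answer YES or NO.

Convert to CNF:
  S -> T1 A | T1 C | T2 B | T3 T2 | a
  A -> C C | S T0 | d
  B -> d
  C -> T1 T0
  T0 -> c
  T1 -> b
  T2 -> a
  T3 -> d

Fill CYK table bottom-up:
  cell(0,0) b: {T1}  orig:{}
  cell(1,1) b: {T1}  orig:{}
  cell(2,2) c: {T0}  orig:{}
  cell(0,1) bb: ∅
  cell(1,2) bc: {C}
  cell(0,2) bbc: {S}

S ∈ T[0,2] ⇒ YES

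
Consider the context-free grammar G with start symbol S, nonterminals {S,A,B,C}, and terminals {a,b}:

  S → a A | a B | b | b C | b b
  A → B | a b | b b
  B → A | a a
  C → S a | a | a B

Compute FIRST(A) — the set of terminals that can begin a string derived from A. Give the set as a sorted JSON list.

FIRST iteration:
iter 1:
  A via A→a b: +{a}
  A via A→b b: +{b}
  B via B→A: +{a,b}
  C via C→a: +{a}
  S via S→a A: +{a}
  S via S→b: +{b}
  FIRST[S]={a,b}  FIRST[A]={a,b}  FIRST[B]={a,b}  FIRST[C]={a}
iter 2:
  C via C→S a: +{b}
  FIRST[S]={a,b}  FIRST[A]={a,b}  FIRST[B]={a,b}  FIRST[C]={a,b}
iter 3: (no change)
  FIRST[S]={a,b}  FIRST[A]={a,b}  FIRST[B]={a,b}  FIRST[C]={a,b}

FIRST(A) = ["a", "b"]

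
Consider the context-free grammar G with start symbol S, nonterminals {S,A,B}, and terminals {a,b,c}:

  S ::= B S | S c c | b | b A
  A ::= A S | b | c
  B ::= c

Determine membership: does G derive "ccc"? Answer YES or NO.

CNF form of G:
  S -> B S | S X2 | T1 A | b
  A -> A S | b | c
  B -> c
  T0 -> c
  T1 -> b
  X2 -> T0 T0

CYK table (by increasing span):
  cell(0,0) c: {A,B,T0}  orig:{A,B}
  cell(1,1) c: {A,B,T0}  orig:{A,B}
  cell(2,2) c: {A,B,T0}  orig:{A,B}
  cell(0,1) cc: {X2}  orig:{}
  cell(1,2) cc: {X2}  orig:{}
  cell(0,2) ccc: ∅

S ∉ T[0,2] ⇒ NO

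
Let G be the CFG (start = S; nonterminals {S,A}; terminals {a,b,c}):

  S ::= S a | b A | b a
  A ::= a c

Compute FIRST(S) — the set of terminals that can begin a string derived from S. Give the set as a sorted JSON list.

FIRST iteration:
[1]
  A via A→a c: +{a}
  S via S→b A: +{b}
  S: {b}  A: {a}
[2] (stable)
  S: {b}  A: {a}

FIRST(S) = ["b"]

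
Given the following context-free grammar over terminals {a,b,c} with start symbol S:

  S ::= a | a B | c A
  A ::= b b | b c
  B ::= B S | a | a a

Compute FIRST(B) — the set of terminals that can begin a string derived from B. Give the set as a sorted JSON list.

FIRST sets, iterate to fixpoint:
round 1:
  A via A→b b: +{b}
  B via B→a: +{a}
  S via S→a: +{a}
  S via S→c A: +{c}
  S: {a,c}  A: {b}  B: {a}
round 2: (stable)
  S: {a,c}  A: {b}  B: {a}

FIRST(B) = ["a"]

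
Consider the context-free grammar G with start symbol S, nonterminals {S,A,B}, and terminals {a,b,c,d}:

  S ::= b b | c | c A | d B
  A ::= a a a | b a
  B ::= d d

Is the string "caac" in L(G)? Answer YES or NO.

Convert to CNF:
  S -> T1 T1 | T2 B | T3 A | c
  A -> T0 X4 | T1 T0
  B -> T2 T2
  T0 -> a
  T1 -> b
  T2 -> d
  T3 -> c
  X4 -> T0 T0

CYK fill:
  T[0,0] 'c' = {S,T3}  orig:{S}
  T[1,1] 'a' = {T0}  orig:{}
  T[2,2] 'a' = {T0}  orig:{}
  T[3,3] 'c' = {S,T3}  orig:{S}
  T[0,1] 'ca' = ∅
  T[1,2] 'aa' = {X4}  orig:{}
  T[2,3] 'ac' = ∅
  T[0,2] 'caa' = ∅
  T[1,3] 'aac' = ∅
  T[0,3] 'caac' = ∅

S ∉ T[0,3] ⇒ NO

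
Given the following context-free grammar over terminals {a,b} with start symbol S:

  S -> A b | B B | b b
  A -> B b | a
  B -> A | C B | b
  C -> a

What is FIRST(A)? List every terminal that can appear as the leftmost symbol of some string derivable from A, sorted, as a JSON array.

FIRST sets, iterate to fixpoint:
[1]
  A via A→a: +{a}
  B via B→A: +{a}
  B via B→b: +{b}
  C via C→a: +{a}
  S via S→A b: +{a}
  S via S→B B: +{b}
  FIRST[S]={a,b}  FIRST[A]={a}  FIRST[B]={a,b}  FIRST[C]={a}
[2]
  A via A→B b: +{b}
  FIRST[S]={a,b}  FIRST[A]={a,b}  FIRST[B]={a,b}  FIRST[C]={a}
[3] done
  FIRST[S]={a,b}  FIRST[A]={a,b}  FIRST[B]={a,b}  FIRST[C]={a}

FIRST(A) = ["a", "b"]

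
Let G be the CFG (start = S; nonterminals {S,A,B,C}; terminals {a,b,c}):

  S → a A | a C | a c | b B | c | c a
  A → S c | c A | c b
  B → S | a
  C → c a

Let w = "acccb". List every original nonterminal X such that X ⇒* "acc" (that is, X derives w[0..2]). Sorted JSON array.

Convert to CNF:
  S -> T0 T2 | T1 B | T2 A | T2 C | T2 T0 | c
  A -> S T0 | T0 A | T0 T1
  B -> T0 T2 | T1 B | T2 A | T2 C | T2 T0 | a | c
  C -> T0 T2
  T0 -> c
  T1 -> b
  T2 -> a

CYK fill (cells [i..j] with 0 ≤ i ≤ j ≤ 2 only):
  [0..0]={B,T2}  "a"  orig:{B}
  [1..1]={B,S,T0}  "c"  orig:{B,S}
  [2..2]={B,S,T0}  "c"  orig:{B,S}
  [0..1]={B,S}  "ac"
  [1..2]={A}  "cc"
  [0..2]={A,B,S}  "acc"

Original NTs in T[0,2] deriving "acc": ["A", "B", "S"]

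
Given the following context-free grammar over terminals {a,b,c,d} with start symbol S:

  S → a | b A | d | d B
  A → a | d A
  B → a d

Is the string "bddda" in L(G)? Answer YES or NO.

Convert to CNF:
  S -> T0 B | T2 A | a | d
  A -> T0 A | a
  B -> T1 T0
  T0 -> d
  T1 -> a
  T2 -> b

CYK fill:
  T[0,0] 'b' = {T2}  orig:{}
  T[1,1] 'd' = {S,T0}  orig:{S}
  T[2,2] 'd' = {S,T0}  orig:{S}
  T[3,3] 'd' = {S,T0}  orig:{S}
  T[4,4] 'a' = {A,S,T1}  orig:{A,S}
  T[0,1] 'bd' = ∅
  T[1,2] 'dd' = ∅
  T[2,3] 'dd' = ∅
  T[3,4] 'da' = {A}
  T[0,2] 'bdd' = ∅
  T[1,3] 'ddd' = ∅
  T[2,4] 'dda' = {A}
  T[0,3] 'bddd' = ∅
  T[1,4] 'ddda' = {A}
  T[0,4] 'bddda' = {S}

S ∈ T[0,4] ⇒ YES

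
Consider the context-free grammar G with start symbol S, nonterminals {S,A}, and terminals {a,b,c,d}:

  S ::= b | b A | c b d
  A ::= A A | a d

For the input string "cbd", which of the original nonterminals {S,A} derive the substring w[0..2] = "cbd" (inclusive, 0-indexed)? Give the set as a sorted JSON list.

Convert to CNF:
  S -> T2 A | T3 X4 | b
  A -> A A | T0 T1
  T0 -> a
  T1 -> d
  T2 -> b
  T3 -> c
  X4 -> T2 T1

CYK table (by increasing span) (cells [i..j] with 0 ≤ i ≤ j ≤ 2 only):
  T[0,0] 'c' = {T3}  orig:{}
  T[1,1] 'b' = {S,T2}  orig:{S}
  T[2,2] 'd' = {T1}  orig:{}
  T[0,1] 'cb' = ∅
  T[1,2] 'bd' = {X4}  orig:{}
  T[0,2] 'cbd' = {S}

Original NTs in T[0,2] deriving "cbd": ["S"]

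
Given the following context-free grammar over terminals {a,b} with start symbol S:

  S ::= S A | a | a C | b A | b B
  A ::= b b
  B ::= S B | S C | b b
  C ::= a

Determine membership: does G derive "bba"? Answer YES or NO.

Convert to CNF:
  S -> S A | T0 A | T0 B | T1 C | a
  A -> T0 T0
  B -> S B | S C | T0 T0
  C -> a
  T0 -> b
  T1 -> a

CYK table (by increasing span):
  cell(0,0) b: {T0}  orig:{}
  cell(1,1) b: {T0}  orig:{}
  cell(2,2) a: {C,S,T1}  orig:{C,S}
  cell(0,1) bb: {A,B}
  cell(1,2) ba: ∅
  cell(0,2) bba: ∅

S ∉ T[0,2] ⇒ NO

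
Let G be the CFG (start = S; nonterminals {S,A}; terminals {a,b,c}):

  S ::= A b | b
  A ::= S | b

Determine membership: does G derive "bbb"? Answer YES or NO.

Convert to CNF:
  S -> A T0 | b
  A -> A T0 | b
  T0 -> b

Fill CYK table bottom-up:
  cell(0,0) b: {A,S,T0}  orig:{A,S}
  cell(1,1) b: {A,S,T0}  orig:{A,S}
  cell(2,2) b: {A,S,T0}  orig:{A,S}
  cell(0,1) bb: {A,S}
  cell(1,2) bb: {A,S}
  cell(0,2) bbb: {A,S}

S ∈ T[0,2] ⇒ YES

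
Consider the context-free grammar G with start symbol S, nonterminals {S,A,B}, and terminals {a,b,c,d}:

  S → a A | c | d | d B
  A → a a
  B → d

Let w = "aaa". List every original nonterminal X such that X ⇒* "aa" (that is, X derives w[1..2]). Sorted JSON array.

CNF form of G:
  S -> T0 A | T1 B | c | d
  A -> T0 T0
  B -> d
  T0 -> a
  T1 -> d

CYK fill, restricted to cells inside w[1..2]:
  cell(1,1) a: {T0}  orig:{}
  cell(2,2) a: {T0}  orig:{}
  cell(1,2) aa: {A}

Original NTs in T[1,2] deriving "aa": ["A"]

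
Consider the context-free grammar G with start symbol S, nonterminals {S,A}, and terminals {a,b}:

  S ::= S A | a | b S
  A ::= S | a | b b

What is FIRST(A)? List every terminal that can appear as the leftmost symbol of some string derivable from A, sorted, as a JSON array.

FIRST sets, iterate to fixpoint:
round 1:
  A via A→a: +{a}
  A via A→b b: +{b}
  S via S→a: +{a}
  S via S→b S: +{b}
  S: {a,b}  A: {a,b}
round 2: (stable)
  S: {a,b}  A: {a,b}

FIRST(A) = ["a", "b"]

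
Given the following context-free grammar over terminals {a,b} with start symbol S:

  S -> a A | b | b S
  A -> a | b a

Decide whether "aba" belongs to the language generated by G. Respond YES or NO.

CNF form of G:
  S -> T0 S | T1 A | b
  A -> T0 T1 | a
  T0 -> b
  T1 -> a

CYK table (by increasing span):
  T[0,0] 'a' = {A,T1}  orig:{A}
  T[1,1] 'b' = {S,T0}  orig:{S}
  T[2,2] 'a' = {A,T1}  orig:{A}
  T[0,1] 'ab' = ∅
  T[1,2] 'ba' = {A}
  T[0,2] 'aba' = {S}

S ∈ T[0,2] ⇒ YES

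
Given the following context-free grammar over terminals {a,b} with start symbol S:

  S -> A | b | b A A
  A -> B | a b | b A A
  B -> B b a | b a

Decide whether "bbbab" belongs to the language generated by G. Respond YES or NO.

Convert to CNF:
  S -> B X5 | T0 T1 | T0 X6 | T1 T0 | b
  A -> B X2 | T0 T1 | T0 X3 | T1 T0
  B -> B X4 | T0 T1
  T0 -> b
  T1 -> a
  X2 -> T0 T1
  X3 -> A A
  X4 -> T0 T1
  X5 -> T0 T1
  X6 -> A A

Fill CYK table bottom-up:
  [0..0]={S,T0}  "b"  orig:{S}
  [1..1]={S,T0}  "b"  orig:{S}
  [2..2]={S,T0}  "b"  orig:{S}
  [3..3]={T1}  "a"  orig:{}
  [4..4]={S,T0}  "b"  orig:{S}
  [0..1]=∅  "bb"
  [1..2]=∅  "bb"
  [2..3]={A,B,S,X2,X4,X5}  "ba"  orig:{A,B,S}
  [3..4]={A,S}  "ab"
  [0..2]=∅  "bbb"
  [1..3]=∅  "bba"
  [2..4]=∅  "bab"
  [0..3]=∅  "bbba"
  [1..4]=∅  "bbab"
  [0..4]=∅  "bbbab"

S ∉ T[0,4] ⇒ NO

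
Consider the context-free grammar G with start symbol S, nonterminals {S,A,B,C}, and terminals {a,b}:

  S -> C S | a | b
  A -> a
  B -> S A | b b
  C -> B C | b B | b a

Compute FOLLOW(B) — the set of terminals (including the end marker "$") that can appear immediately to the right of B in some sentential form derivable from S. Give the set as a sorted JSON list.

FIRST iteration:
[1]
  A via A→a: +{a}
  B via B→b b: +{b}
  C via C→B C: +{b}
  S via S→C S: +{b}
  S via S→a: +{a}
  FIRST[S]={a,b}  FIRST[A]={a}  FIRST[B]={b}  FIRST[C]={b}
[2]
  B via B→S A: +{a}
  C via C→B C: +{a}
  FIRST[S]={a,b}  FIRST[A]={a}  FIRST[B]={a,b}  FIRST[C]={a,b}
[3] (no change)
  FIRST[S]={a,b}  FIRST[A]={a}  FIRST[B]={a,b}  FIRST[C]={a,b}

FOLLOW sets:
FOLLOW(S) := {$}
round 1:
  B→S A: FOLLOW(S) ⊇ FIRST(A) = {a}; new: +{a}
  C→B C: FOLLOW(B) ⊇ FIRST(C) = {a,b}; new: +{a,b}
  S→C S: FOLLOW(C) ⊇ FIRST(S) = {a,b}; new: +{a,b}
  FOLLOW[S]={$,a}  FOLLOW[A]={}  FOLLOW[B]={a,b}  FOLLOW[C]={a,b}
round 2:
  B→S A: FOLLOW(A) ⊇ FOLLOW(B) ⊇ {a,b}; new: +{a,b}
  FOLLOW[S]={$,a}  FOLLOW[A]={a,b}  FOLLOW[B]={a,b}  FOLLOW[C]={a,b}
round 3: done
  FOLLOW[S]={$,a}  FOLLOW[A]={a,b}  FOLLOW[B]={a,b}  FOLLOW[C]={a,b}

FOLLOW(B) = ["a", "b"]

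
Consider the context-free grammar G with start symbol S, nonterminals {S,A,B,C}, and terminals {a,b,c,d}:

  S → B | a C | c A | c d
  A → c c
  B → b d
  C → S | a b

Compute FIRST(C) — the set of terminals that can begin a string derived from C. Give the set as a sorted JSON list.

FIRST iteration:
iter 1:
  A via A→c c: +{c}
  B via B→b d: +{b}
  C via C→a b: +{a}
  S via S→B: +{b}
  S via S→a C: +{a}
  S via S→c A: +{c}
  S: {a,b,c}  A: {c}  B: {b}  C: {a}
iter 2:
  C via C→S: +{b,c}
  S: {a,b,c}  A: {c}  B: {b}  C: {a,b,c}
iter 3: (stable)
  S: {a,b,c}  A: {c}  B: {b}  C: {a,b,c}

FIRST(C) = ["a", "b", "c"]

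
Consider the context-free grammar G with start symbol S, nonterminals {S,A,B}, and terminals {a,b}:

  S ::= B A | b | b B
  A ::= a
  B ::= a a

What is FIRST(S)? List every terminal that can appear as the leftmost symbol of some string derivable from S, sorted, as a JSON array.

Compute FIRST by fixpoint:
[1]
  A via A→a: +{a}
  B via B→a a: +{a}
  S via S→B A: +{a}
  S via S→b: +{b}
  FIRST(S)={a,b}  FIRST(A)={a}  FIRST(B)={a}
[2] (stable)
  FIRST(S)={a,b}  FIRST(A)={a}  FIRST(B)={a}

FIRST(S) = ["a", "b"]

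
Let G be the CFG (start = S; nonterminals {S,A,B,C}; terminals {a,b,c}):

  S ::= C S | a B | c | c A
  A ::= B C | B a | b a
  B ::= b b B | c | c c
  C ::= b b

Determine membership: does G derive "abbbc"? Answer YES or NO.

CNF form of G:
  S -> C S | T0 B | T2 A | c
  A -> B C | B T0 | T1 T0
  B -> T1 X3 | T2 T2 | c
  C -> T1 T1
  T0 -> a
  T1 -> b
  T2 -> c
  X3 -> T1 B

CYK table (by increasing span):
  cell(0,0) a: {T0}  orig:{}
  cell(1,1) b: {T1}  orig:{}
  cell(2,2) b: {T1}  orig:{}
  cell(3,3) b: {T1}  orig:{}
  cell(4,4) c: {B,S,T2}  orig:{B,S}
  cell(0,1) ab: ∅
  cell(1,2) bb: {C}
  cell(2,3) bb: {C}
  cell(3,4) bc: {X3}  orig:{}
  cell(0,2) abb: ∅
  cell(1,3) bbb: ∅
  cell(2,4) bbc: {B,S}
  cell(0,3) abbb: ∅
  cell(1,4) bbbc: {X3}  orig:{}
  cell(0,4) abbbc: ∅

S ∉ T[0,4] ⇒ NO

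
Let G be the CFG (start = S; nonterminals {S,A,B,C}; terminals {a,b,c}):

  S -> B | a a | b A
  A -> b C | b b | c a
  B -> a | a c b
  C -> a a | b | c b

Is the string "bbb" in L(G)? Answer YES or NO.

Convert to CNF:
  S -> T0 A | T2 T2 | T2 X4 | a
  A -> T0 C | T0 T0 | T1 T2
  B -> T2 X3 | a
  C -> T1 T0 | T2 T2 | b
  T0 -> b
  T1 -> c
  T2 -> a
  X3 -> T1 T0
  X4 -> T1 T0

CYK table (by increasing span):
  T[0,0] 'b' = {C,T0}  orig:{C}
  T[1,1] 'b' = {C,T0}  orig:{C}
  T[2,2] 'b' = {C,T0}  orig:{C}
  T[0,1] 'bb' = {A}
  T[1,2] 'bb' = {A}
  T[0,2] 'bbb' = {S}

S ∈ T[0,2] ⇒ YES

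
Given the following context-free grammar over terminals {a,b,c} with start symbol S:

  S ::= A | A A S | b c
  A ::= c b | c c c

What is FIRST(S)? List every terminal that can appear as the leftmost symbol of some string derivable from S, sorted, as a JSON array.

FIRST iteration:
round 1:
  A via A→c b: +{c}
  S via S→A: +{c}
  S via S→b c: +{b}
  FIRST(S)={b,c}  FIRST(A)={c}
round 2: done
  FIRST(S)={b,c}  FIRST(A)={c}

FIRST(S) = ["b", "c"]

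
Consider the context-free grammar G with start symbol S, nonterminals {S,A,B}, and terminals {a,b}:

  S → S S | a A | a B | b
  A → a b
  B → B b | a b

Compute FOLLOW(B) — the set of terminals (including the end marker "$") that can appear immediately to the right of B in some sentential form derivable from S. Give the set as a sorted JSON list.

FIRST sets, iterate to fixpoint:
pass 1:
  A via A→a b: +{a}
  B via B→a b: +{a}
  S via S→a A: +{a}
  S via S→b: +{b}
  S: {a,b}  A: {a}  B: {a}
pass 2: (no change)
  S: {a,b}  A: {a}  B: {a}

FOLLOW iteration:
seed FOLLOW(S) with $
pass 1:
  B→B b: FOLLOW(B) ⊇ FIRST(b) = {b}; new: +{b}
  S→S S: FOLLOW(S) ⊇ FIRST(S) = {a,b}; new: +{a,b}
  S→a A: FOLLOW(A) ⊇ FOLLOW(S) ⊇ {$,a,b}; new: +{$,a,b}
  S→a B: FOLLOW(B) ⊇ FOLLOW(S) ⊇ {$,a,b}; new: +{$,a}
  S: {$,a,b}  A: {$,a,b}  B: {$,a,b}
pass 2: — fixpoint
  S: {$,a,b}  A: {$,a,b}  B: {$,a,b}

FOLLOW(B) = ["$", "a", "b"]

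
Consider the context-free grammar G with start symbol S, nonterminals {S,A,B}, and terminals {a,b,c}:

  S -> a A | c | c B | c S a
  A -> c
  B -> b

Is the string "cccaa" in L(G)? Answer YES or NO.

Convert to CNF:
  S -> T0 A | T1 B | T1 X2 | c
  A -> c
  B -> b
  T0 -> a
  T1 -> c
  X2 -> S T0

CYK table (by increasing span):
  [0..0]={A,S,T1}  "c"  orig:{A,S}
  [1..1]={A,S,T1}  "c"  orig:{A,S}
  [2..2]={A,S,T1}  "c"  orig:{A,S}
  [3..3]={T0}  "a"  orig:{}
  [4..4]={T0}  "a"  orig:{}
  [0..1]=∅  "cc"
  [1..2]=∅  "cc"
  [2..3]={X2}  "ca"  orig:{}
  [3..4]=∅  "aa"
  [0..2]=∅  "ccc"
  [1..3]={S}  "cca"
  [2..4]=∅  "caa"
  [0..3]=∅  "ccca"
  [1..4]={X2}  "ccaa"  orig:{}
  [0..4]={S}  "cccaa"

S ∈ T[0,4] ⇒ YES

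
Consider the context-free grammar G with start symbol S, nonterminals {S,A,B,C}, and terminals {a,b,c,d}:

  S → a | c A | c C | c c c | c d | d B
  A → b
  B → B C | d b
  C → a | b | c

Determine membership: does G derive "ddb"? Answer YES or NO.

Convert to CNF:
  S -> T0 B | T2 A | T2 C | T2 T0 | T2 X3 | a
  A -> b
  B -> B C | T0 T1
  C -> a | b | c
  T0 -> d
  T1 -> b
  T2 -> c
  X3 -> T2 T2

CYK table (by increasing span):
  cell(0,0) d: {T0}  orig:{}
  cell(1,1) d: {T0}  orig:{}
  cell(2,2) b: {A,C,T1}  orig:{A,C}
  cell(0,1) dd: ∅
  cell(1,2) db: {B}
  cell(0,2) ddb: {S}

S ∈ T[0,2] ⇒ YES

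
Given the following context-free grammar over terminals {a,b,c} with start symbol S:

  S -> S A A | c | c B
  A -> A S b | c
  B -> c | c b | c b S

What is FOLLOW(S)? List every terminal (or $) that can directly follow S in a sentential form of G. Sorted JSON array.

FIRST iteration:
round 1:
  A via A→c: +{c}
  B via B→c: +{c}
  S via S→c: +{c}
  FIRST(S)={c}  FIRST(A)={c}  FIRST(B)={c}
round 2: done
  FIRST(S)={c}  FIRST(A)={c}  FIRST(B)={c}

Compute FOLLOW by fixpoint:
FOLLOW(S) := {$}
iter 1:
  A→A S b: FOLLOW(A) ⊇ FIRST(S) = {c}; new: +{c}
  A→A S b: FOLLOW(S) ⊇ FIRST(b) = {b}; new: +{b}
  S→S A A: FOLLOW(S) ⊇ FIRST(A) = {c}; new: +{c}
  S→S A A: FOLLOW(A) ⊇ FOLLOW(S) ⊇ {$,b,c}; new: +{$,b}
  S→c B: FOLLOW(B) ⊇ FOLLOW(S) ⊇ {$,b,c}; new: +{$,b,c}
  S: {$,b,c}  A: {$,b,c}  B: {$,b,c}
iter 2: (stable)
  S: {$,b,c}  A: {$,b,c}  B: {$,b,c}

FOLLOW(S) = ["$", "b", "c"]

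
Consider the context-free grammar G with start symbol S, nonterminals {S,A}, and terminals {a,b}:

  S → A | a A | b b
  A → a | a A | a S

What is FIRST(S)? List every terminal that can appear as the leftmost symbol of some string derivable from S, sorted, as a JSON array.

Compute FIRST by fixpoint:
round 1:
  A via A→a: +{a}
  S via S→A: +{a}
  S via S→b b: +{b}
  S: {a,b}  A: {a}
round 2: (no change)
  S: {a,b}  A: {a}

FIRST(S) = ["a", "b"]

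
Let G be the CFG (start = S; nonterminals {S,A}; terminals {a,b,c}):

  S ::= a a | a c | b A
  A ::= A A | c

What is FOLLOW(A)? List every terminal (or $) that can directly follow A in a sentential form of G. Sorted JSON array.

FIRST iteration:
pass 1:
  A via A→c: +{c}
  S via S→a a: +{a}
  S via S→b A: +{b}
  S: {a,b}  A: {c}
pass 2: (stable)
  S: {a,b}  A: {c}

FOLLOW iteration:
seed FOLLOW(S) with $
[1]
  A→A A: FOLLOW(A) ⊇ FIRST(A) = {c}; new: +{c}
  S→b A: FOLLOW(A) ⊇ FOLLOW(S) ⊇ {$}; new: +{$}
  FOLLOW(S)={$}  FOLLOW(A)={$,c}
[2] (no change)
  FOLLOW(S)={$}  FOLLOW(A)={$,c}

FOLLOW(A) = ["$", "c"]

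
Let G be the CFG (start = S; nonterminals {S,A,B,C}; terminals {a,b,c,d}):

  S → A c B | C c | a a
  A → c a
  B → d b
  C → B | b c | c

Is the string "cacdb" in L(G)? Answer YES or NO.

CNF form of G:
  S -> A X4 | C T0 | T1 T1
  A -> T0 T1
  B -> T2 T3
  C -> T2 T3 | T3 T0 | c
  T0 -> c
  T1 -> a
  T2 -> d
  T3 -> b
  X4 -> T0 B

Fill CYK table bottom-up:
  [0..0]={C,T0}  "c"  orig:{C}
  [1..1]={T1}  "a"  orig:{}
  [2..2]={C,T0}  "c"  orig:{C}
  [3..3]={T2}  "d"  orig:{}
  [4..4]={T3}  "b"  orig:{}
  [0..1]={A}  "ca"
  [1..2]=∅  "ac"
  [2..3]=∅  "cd"
  [3..4]={B,C}  "db"
  [0..2]=∅  "cac"
  [1..3]=∅  "acd"
  [2..4]={X4}  "cdb"  orig:{}
  [0..3]=∅  "cacd"
  [1..4]=∅  "acdb"
  [0..4]={S}  "cacdb"

S ∈ T[0,4] ⇒ YES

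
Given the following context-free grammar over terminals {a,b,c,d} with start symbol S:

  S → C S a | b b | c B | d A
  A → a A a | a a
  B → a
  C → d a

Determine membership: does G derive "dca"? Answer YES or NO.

Convert to CNF:
  S -> C X5 | T1 A | T2 T2 | T3 B
  A -> T0 T0 | T0 X4
  B -> a
  C -> T1 T0
  T0 -> a
  T1 -> d
  T2 -> b
  T3 -> c
  X4 -> A T0
  X5 -> S T0

CYK table (by increasing span):
  T[0,0] 'd' = {T1}  orig:{}
  T[1,1] 'c' = {T3}  orig:{}
  T[2,2] 'a' = {B,T0}  orig:{B}
  T[0,1] 'dc' = ∅
  T[1,2] 'ca' = {S}
  T[0,2] 'dca' = ∅

S ∉ T[0,2] ⇒ NO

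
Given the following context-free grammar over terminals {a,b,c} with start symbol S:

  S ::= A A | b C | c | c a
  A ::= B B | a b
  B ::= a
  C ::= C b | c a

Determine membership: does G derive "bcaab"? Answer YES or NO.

Convert to CNF:
  S -> A A | T1 C | T2 T0 | c
  A -> B B | T0 T1
  B -> a
  C -> C T1 | T2 T0
  T0 -> a
  T1 -> b
  T2 -> c

CYK table (by increasing span):
  T[0,0] 'b' = {T1}  orig:{}
  T[1,1] 'c' = {S,T2}  orig:{S}
  T[2,2] 'a' = {B,T0}  orig:{B}
  T[3,3] 'a' = {B,T0}  orig:{B}
  T[4,4] 'b' = {T1}  orig:{}
  T[0,1] 'bc' = ∅
  T[1,2] 'ca' = {C,S}
  T[2,3] 'aa' = {A}
  T[3,4] 'ab' = {A}
  T[0,2] 'bca' = {S}
  T[1,3] 'caa' = ∅
  T[2,4] 'aab' = ∅
  T[0,3] 'bcaa' = ∅
  T[1,4] 'caab' = ∅
  T[0,4] 'bcaab' = ∅

S ∉ T[0,4] ⇒ NO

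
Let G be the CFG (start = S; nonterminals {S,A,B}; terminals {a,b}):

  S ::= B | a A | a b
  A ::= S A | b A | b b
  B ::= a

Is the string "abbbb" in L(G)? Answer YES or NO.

CNF form of G:
  S -> T1 A | T1 T0 | a
  A -> S A | T0 A | T0 T0
  B -> a
  T0 -> b
  T1 -> a

CYK table (by increasing span):
  [0..0]={B,S,T1}  "a"  orig:{B,S}
  [1..1]={T0}  "b"  orig:{}
  [2..2]={T0}  "b"  orig:{}
  [3..3]={T0}  "b"  orig:{}
  [4..4]={T0}  "b"  orig:{}
  [0..1]={S}  "ab"
  [1..2]={A}  "bb"
  [2..3]={A}  "bb"
  [3..4]={A}  "bb"
  [0..2]={A,S}  "abb"
  [1..3]={A}  "bbb"
  [2..4]={A}  "bbb"
  [0..3]={A,S}  "abbb"
  [1..4]={A}  "bbbb"
  [0..4]={A,S}  "abbbb"

S ∈ T[0,4] ⇒ YES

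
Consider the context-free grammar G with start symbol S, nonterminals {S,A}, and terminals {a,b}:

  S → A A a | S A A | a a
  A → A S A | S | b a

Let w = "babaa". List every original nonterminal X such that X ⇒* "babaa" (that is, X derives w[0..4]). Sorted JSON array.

CNF form of G:
  S -> A X5 | S X6 | T0 T0
  A -> A X2 | A X3 | S X4 | T0 T0 | T1 T0
  T0 -> a
  T1 -> b
  X2 -> A T0
  X3 -> S A
  X4 -> A A
  X5 -> A T0
  X6 -> A A

Fill CYK table bottom-up, restricted to cells inside w[0..4]:
  T[0,0] 'b' = {T1}  orig:{}
  T[1,1] 'a' = {T0}  orig:{}
  T[2,2] 'b' = {T1}  orig:{}
  T[3,3] 'a' = {T0}  orig:{}
  T[4,4] 'a' = {T0}  orig:{}
  T[0,1] 'ba' = {A}
  T[1,2] 'ab' = ∅
  T[2,3] 'ba' = {A}
  T[3,4] 'aa' = {A,S}
  T[0,2] 'bab' = ∅
  T[1,3] 'aba' = ∅
  T[2,4] 'baa' = {X2,X5}  orig:{}
  T[0,3] 'baba' = {X4,X6}  orig:{}
  T[1,4] 'abaa' = ∅
  T[0,4] 'babaa' = {A,S}

Original NTs in T[0,4] deriving "babaa": ["A", "S"]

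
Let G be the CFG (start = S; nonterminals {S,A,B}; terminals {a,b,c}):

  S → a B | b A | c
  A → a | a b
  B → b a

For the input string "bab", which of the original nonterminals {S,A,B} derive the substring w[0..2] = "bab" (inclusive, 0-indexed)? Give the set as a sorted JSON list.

Convert to CNF:
  S -> T0 B | T1 A | c
  A -> T0 T1 | a
  B -> T1 T0
  T0 -> a
  T1 -> b

CYK table (by increasing span) (cells [i..j] with 0 ≤ i ≤ j ≤ 2 only):
  [0..0]={T1}  "b"  orig:{}
  [1..1]={A,T0}  "a"  orig:{A}
  [2..2]={T1}  "b"  orig:{}
  [0..1]={B,S}  "ba"
  [1..2]={A}  "ab"
  [0..2]={S}  "bab"

Original NTs in T[0,2] deriving "bab": ["S"]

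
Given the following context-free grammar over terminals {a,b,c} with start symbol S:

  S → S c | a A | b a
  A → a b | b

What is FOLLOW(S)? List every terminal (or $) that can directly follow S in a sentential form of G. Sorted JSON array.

Compute FIRST by fixpoint:
pass 1:
  A via A→a b: +{a}
  A via A→b: +{b}
  S via S→a A: +{a}
  S via S→b a: +{b}
  FIRST[S]={a,b}  FIRST[A]={a,b}
pass 2: (stable)
  FIRST[S]={a,b}  FIRST[A]={a,b}

Compute FOLLOW by fixpoint:
initialize: $ ∈ FOLLOW(S)
[1]
  S→S c: FOLLOW(S) ⊇ FIRST(c) = {c}; new: +{c}
  S→a A: FOLLOW(A) ⊇ FOLLOW(S) ⊇ {$,c}; new: +{$,c}
  S: {$,c}  A: {$,c}
[2] — fixpoint
  S: {$,c}  A: {$,c}

FOLLOW(S) = ["$", "c"]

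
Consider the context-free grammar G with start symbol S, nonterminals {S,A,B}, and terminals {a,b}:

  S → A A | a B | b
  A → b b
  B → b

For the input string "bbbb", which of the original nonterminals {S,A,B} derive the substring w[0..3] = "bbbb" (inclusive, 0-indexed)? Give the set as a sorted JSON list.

CNF form of G:
  S -> A A | T1 B | b
  A -> T0 T0
  B -> b
  T0 -> b
  T1 -> a

CYK fill, restricted to cells inside w[0..3]:
  [0..0]={B,S,T0}  "b"  orig:{B,S}
  [1..1]={B,S,T0}  "b"  orig:{B,S}
  [2..2]={B,S,T0}  "b"  orig:{B,S}
  [3..3]={B,S,T0}  "b"  orig:{B,S}
  [0..1]={A}  "bb"
  [1..2]={A}  "bb"
  [2..3]={A}  "bb"
  [0..2]=∅  "bbb"
  [1..3]=∅  "bbb"
  [0..3]={S}  "bbbb"

Original NTs in T[0,3] deriving "bbbb": ["S"]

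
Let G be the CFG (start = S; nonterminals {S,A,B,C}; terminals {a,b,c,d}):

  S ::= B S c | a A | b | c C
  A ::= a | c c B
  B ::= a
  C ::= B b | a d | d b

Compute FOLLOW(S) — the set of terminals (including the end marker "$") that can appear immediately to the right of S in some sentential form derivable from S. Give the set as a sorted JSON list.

Compute FIRST by fixpoint:
iter 1:
  A via A→a: +{a}
  A via A→c c B: +{c}
  B via B→a: +{a}
  C via C→B b: +{a}
  C via C→d b: +{d}
  S via S→B S c: +{a}
  S via S→b: +{b}
  S via S→c C: +{c}
  S: {a,b,c}  A: {a,c}  B: {a}  C: {a,d}
iter 2: (stable)
  S: {a,b,c}  A: {a,c}  B: {a}  C: {a,d}

FOLLOW sets:
seed FOLLOW(S) with $
round 1:
  C→B b: FOLLOW(B) ⊇ FIRST(b) = {b}; new: +{b}
  S→B S c: FOLLOW(B) ⊇ FIRST(S) = {a,b,c}; new: +{a,c}
  S→B S c: FOLLOW(S) ⊇ FIRST(c) = {c}; new: +{c}
  S→a A: FOLLOW(A) ⊇ FOLLOW(S) ⊇ {$,c}; new: +{$,c}
  S→c C: FOLLOW(C) ⊇ FOLLOW(S) ⊇ {$,c}; new: +{$,c}
  FOLLOW[S]={$,c}  FOLLOW[A]={$,c}  FOLLOW[B]={a,b,c}  FOLLOW[C]={$,c}
round 2:
  A→c c B: FOLLOW(B) ⊇ FOLLOW(A) ⊇ {$,c}; new: +{$}
  FOLLOW[S]={$,c}  FOLLOW[A]={$,c}  FOLLOW[B]={$,a,b,c}  FOLLOW[C]={$,c}
round 3: (stable)
  FOLLOW[S]={$,c}  FOLLOW[A]={$,c}  FOLLOW[B]={$,a,b,c}  FOLLOW[C]={$,c}

FOLLOW(S) = ["$", "c"]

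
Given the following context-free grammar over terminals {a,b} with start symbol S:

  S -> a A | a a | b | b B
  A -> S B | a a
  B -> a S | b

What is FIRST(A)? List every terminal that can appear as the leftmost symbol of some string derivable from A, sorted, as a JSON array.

FIRST iteration:
[1]
  A via A→a a: +{a}
  B via B→a S: +{a}
  B via B→b: +{b}
  S via S→a A: +{a}
  S via S→b: +{b}
  S: {a,b}  A: {a}  B: {a,b}
[2]
  A via A→S B: +{b}
  S: {a,b}  A: {a,b}  B: {a,b}
[3] done
  S: {a,b}  A: {a,b}  B: {a,b}

FIRST(A) = ["a", "b"]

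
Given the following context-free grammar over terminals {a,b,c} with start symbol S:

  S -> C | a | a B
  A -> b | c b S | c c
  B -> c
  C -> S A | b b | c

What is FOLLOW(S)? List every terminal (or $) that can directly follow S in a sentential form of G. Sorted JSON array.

Compute FIRST by fixpoint:
round 1:
  A via A→b: +{b}
  A via A→c b S: +{c}
  B via B→c: +{c}
  C via C→b b: +{b}
  C via C→c: +{c}
  S via S→C: +{b,c}
  S via S→a: +{a}
  FIRST(S)={a,b,c}  FIRST(A)={b,c}  FIRST(B)={c}  FIRST(C)={b,c}
round 2:
  C via C→S A: +{a}
  FIRST(S)={a,b,c}  FIRST(A)={b,c}  FIRST(B)={c}  FIRST(C)={a,b,c}
round 3: done
  FIRST(S)={a,b,c}  FIRST(A)={b,c}  FIRST(B)={c}  FIRST(C)={a,b,c}

Compute FOLLOW by fixpoint:
initialize: $ ∈ FOLLOW(S)
round 1:
  C→S A: FOLLOW(S) ⊇ FIRST(A) = {b,c}; new: +{b,c}
  S→C: FOLLOW(C) ⊇ FOLLOW(S) ⊇ {$,b,c}; new: +{$,b,c}
  S→a B: FOLLOW(B) ⊇ FOLLOW(S) ⊇ {$,b,c}; new: +{$,b,c}
  FOLLOW[S]={$,b,c}  FOLLOW[A]={}  FOLLOW[B]={$,b,c}  FOLLOW[C]={$,b,c}
round 2:
  C→S A: FOLLOW(A) ⊇ FOLLOW(C) ⊇ {$,b,c}; new: +{$,b,c}
  FOLLOW[S]={$,b,c}  FOLLOW[A]={$,b,c}  FOLLOW[B]={$,b,c}  FOLLOW[C]={$,b,c}
round 3: — fixpoint
  FOLLOW[S]={$,b,c}  FOLLOW[A]={$,b,c}  FOLLOW[B]={$,b,c}  FOLLOW[C]={$,b,c}

FOLLOW(S) = ["$", "b", "c"]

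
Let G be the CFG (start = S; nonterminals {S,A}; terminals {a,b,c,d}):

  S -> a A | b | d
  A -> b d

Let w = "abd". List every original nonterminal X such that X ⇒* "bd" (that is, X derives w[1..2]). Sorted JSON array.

CNF form of G:
  S -> T2 A | b | d
  A -> T0 T1
  T0 -> b
  T1 -> d
  T2 -> a

Fill CYK table bottom-up (cells [i..j] with 1 ≤ i ≤ j ≤ 2 only):
  [1..1]={S,T0}  "b"  orig:{S}
  [2..2]={S,T1}  "d"  orig:{S}
  [1..2]={A}  "bd"

Original NTs in T[1,2] deriving "bd": ["A"]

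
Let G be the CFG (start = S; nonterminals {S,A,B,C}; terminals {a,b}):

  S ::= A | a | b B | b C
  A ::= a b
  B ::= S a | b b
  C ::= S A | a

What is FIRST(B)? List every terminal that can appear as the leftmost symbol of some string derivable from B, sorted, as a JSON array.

FIRST iteration:
iter 1:
  A via A→a b: +{a}
  B via B→b b: +{b}
  C via C→a: +{a}
  S via S→A: +{a}
  S via S→b B: +{b}
  S: {a,b}  A: {a}  B: {b}  C: {a}
iter 2:
  B via B→S a: +{a}
  C via C→S A: +{b}
  S: {a,b}  A: {a}  B: {a,b}  C: {a,b}
iter 3: — fixpoint
  S: {a,b}  A: {a}  B: {a,b}  C: {a,b}

FIRST(B) = ["a", "b"]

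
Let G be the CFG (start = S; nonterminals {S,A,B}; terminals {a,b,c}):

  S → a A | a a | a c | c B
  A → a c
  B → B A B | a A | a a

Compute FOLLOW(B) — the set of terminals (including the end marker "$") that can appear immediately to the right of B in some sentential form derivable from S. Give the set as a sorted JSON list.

Compute FIRST by fixpoint:
[1]
  A via A→a c: +{a}
  B via B→a A: +{a}
  S via S→a A: +{a}
  S via S→c B: +{c}
  S: {a,c}  A: {a}  B: {a}
[2] (stable)
  S: {a,c}  A: {a}  B: {a}

Compute FOLLOW by fixpoint:
seed FOLLOW(S) with $
iter 1:
  B→B A B: FOLLOW(B) ⊇ FIRST(A) = {a}; new: +{a}
  B→B A B: FOLLOW(A) ⊇ FIRST(B) = {a}; new: +{a}
  S→a A: FOLLOW(A) ⊇ FOLLOW(S) ⊇ {$}; new: +{$}
  S→c B: FOLLOW(B) ⊇ FOLLOW(S) ⊇ {$}; new: +{$}
  FOLLOW[S]={$}  FOLLOW[A]={$,a}  FOLLOW[B]={$,a}
iter 2: done
  FOLLOW[S]={$}  FOLLOW[A]={$,a}  FOLLOW[B]={$,a}

FOLLOW(B) = ["$", "a"]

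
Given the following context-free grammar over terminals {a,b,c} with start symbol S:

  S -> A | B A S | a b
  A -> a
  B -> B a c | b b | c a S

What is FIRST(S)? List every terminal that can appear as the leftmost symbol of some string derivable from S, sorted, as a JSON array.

Compute FIRST by fixpoint:
[1]
  A via A→a: +{a}
  B via B→b b: +{b}
  B via B→c a S: +{c}
  S via S→A: +{a}
  S via S→B A S: +{b,c}
  S: {a,b,c}  A: {a}  B: {b,c}
[2] done
  S: {a,b,c}  A: {a}  B: {b,c}

FIRST(S) = ["a", "b", "c"]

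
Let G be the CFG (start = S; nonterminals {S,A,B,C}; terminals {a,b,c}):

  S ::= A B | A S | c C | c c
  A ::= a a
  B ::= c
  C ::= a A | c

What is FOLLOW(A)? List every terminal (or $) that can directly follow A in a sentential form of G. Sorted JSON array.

Compute FIRST by fixpoint:
iter 1:
  A via A→a a: +{a}
  B via B→c: +{c}
  C via C→a A: +{a}
  C via C→c: +{c}
  S via S→A B: +{a}
  S via S→c C: +{c}
  FIRST(S)={a,c}  FIRST(A)={a}  FIRST(B)={c}  FIRST(C)={a,c}
iter 2: — fixpoint
  FIRST(S)={a,c}  FIRST(A)={a}  FIRST(B)={c}  FIRST(C)={a,c}

FOLLOW sets:
initialize: $ ∈ FOLLOW(S)
[1]
  S→A B: FOLLOW(A) ⊇ FIRST(B) = {c}; new: +{c}
  S→A B: FOLLOW(B) ⊇ FOLLOW(S) ⊇ {$}; new: +{$}
  S→A S: FOLLOW(A) ⊇ FIRST(S) = {a,c}; new: +{a}
  S→c C: FOLLOW(C) ⊇ FOLLOW(S) ⊇ {$}; new: +{$}
  S: {$}  A: {a,c}  B: {$}  C: {$}
[2]
  C→a A: FOLLOW(A) ⊇ FOLLOW(C) ⊇ {$}; new: +{$}
  S: {$}  A: {$,a,c}  B: {$}  C: {$}
[3] (no change)
  S: {$}  A: {$,a,c}  B: {$}  C: {$}

FOLLOW(A) = ["$", "a", "c"]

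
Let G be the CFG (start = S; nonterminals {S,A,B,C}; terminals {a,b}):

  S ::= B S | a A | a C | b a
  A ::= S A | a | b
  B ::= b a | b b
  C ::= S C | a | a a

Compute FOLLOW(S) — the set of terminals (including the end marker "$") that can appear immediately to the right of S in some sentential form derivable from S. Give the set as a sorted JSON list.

Compute FIRST by fixpoint:
[1]
  A via A→a: +{a}
  A via A→b: +{b}
  B via B→b a: +{b}
  C via C→a: +{a}
  S via S→B S: +{b}
  S via S→a A: +{a}
  FIRST[S]={a,b}  FIRST[A]={a,b}  FIRST[B]={b}  FIRST[C]={a}
[2]
  C via C→S C: +{b}
  FIRST[S]={a,b}  FIRST[A]={a,b}  FIRST[B]={b}  FIRST[C]={a,b}
[3] — fixpoint
  FIRST[S]={a,b}  FIRST[A]={a,b}  FIRST[B]={b}  FIRST[C]={a,b}

FOLLOW sets:
initialize: $ ∈ FOLLOW(S)
round 1:
  A→S A: FOLLOW(S) ⊇ FIRST(A) = {a,b}; new: +{a,b}
  S→B S: FOLLOW(B) ⊇ FIRST(S) = {a,b}; new: +{a,b}
  S→a A: FOLLOW(A) ⊇ FOLLOW(S) ⊇ {$,a,b}; new: +{$,a,b}
  S→a C: FOLLOW(C) ⊇ FOLLOW(S) ⊇ {$,a,b}; new: +{$,a,b}
  FOLLOW[S]={$,a,b}  FOLLOW[A]={$,a,b}  FOLLOW[B]={a,b}  FOLLOW[C]={$,a,b}
round 2: done
  FOLLOW[S]={$,a,b}  FOLLOW[A]={$,a,b}  FOLLOW[B]={a,b}  FOLLOW[C]={$,a,b}

FOLLOW(S) = ["$", "a", "b"]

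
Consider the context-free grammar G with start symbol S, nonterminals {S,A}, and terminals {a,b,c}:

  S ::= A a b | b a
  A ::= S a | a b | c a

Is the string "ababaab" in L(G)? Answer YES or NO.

CNF form of G:
  S -> A X3 | T1 T0
  A -> S T0 | T0 T1 | T2 T0
  T0 -> a
  T1 -> b
  T2 -> c
  X3 -> T0 T1

Fill CYK table bottom-up:
  T[0,0] 'a' = {T0}  orig:{}
  T[1,1] 'b' = {T1}  orig:{}
  T[2,2] 'a' = {T0}  orig:{}
  T[3,3] 'b' = {T1}  orig:{}
  T[4,4] 'a' = {T0}  orig:{}
  T[5,5] 'a' = {T0}  orig:{}
  T[6,6] 'b' = {T1}  orig:{}
  T[0,1] 'ab' = {A,X3}  orig:{A}
  T[1,2] 'ba' = {S}
  T[2,3] 'ab' = {A,X3}  orig:{A}
  T[3,4] 'ba' = {S}
  T[4,5] 'aa' = ∅
  T[5,6] 'ab' = {A,X3}  orig:{A}
  T[0,2] 'aba' = ∅
  T[1,3] 'bab' = ∅
  T[2,4] 'aba' = ∅
  T[3,5] 'baa' = {A}
  T[4,6] 'aab' = ∅
  T[0,3] 'abab' = {S}
  T[1,4] 'baba' = ∅
  T[2,5] 'abaa' = ∅
  T[3,6] 'baab' = ∅
  T[0,4] 'ababa' = {A}
  T[1,5] 'babaa' = ∅
  T[2,6] 'abaab' = ∅
  T[0,5] 'ababaa' = ∅
  T[1,6] 'babaab' = ∅
  T[0,6] 'ababaab' = {S}

S ∈ T[0,6] ⇒ YES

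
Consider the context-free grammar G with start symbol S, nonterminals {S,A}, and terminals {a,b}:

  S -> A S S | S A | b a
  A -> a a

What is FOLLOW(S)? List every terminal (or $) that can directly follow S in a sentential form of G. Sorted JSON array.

Compute FIRST by fixpoint:
pass 1:
  A via A→a a: +{a}
  S via S→A S S: +{a}
  S via S→b a: +{b}
  FIRST(S)={a,b}  FIRST(A)={a}
pass 2: (no change)
  FIRST(S)={a,b}  FIRST(A)={a}

FOLLOW sets:
seed FOLLOW(S) with $
round 1:
  S→A S S: FOLLOW(A) ⊇ FIRST(S) = {a,b}; new: +{a,b}
  S→A S S: FOLLOW(S) ⊇ FIRST(S) = {a,b}; new: +{a,b}
  S→S A: FOLLOW(A) ⊇ FOLLOW(S) ⊇ {$,a,b}; new: +{$}
  S: {$,a,b}  A: {$,a,b}
round 2: (stable)
  S: {$,a,b}  A: {$,a,b}

FOLLOW(S) = ["$", "a", "b"]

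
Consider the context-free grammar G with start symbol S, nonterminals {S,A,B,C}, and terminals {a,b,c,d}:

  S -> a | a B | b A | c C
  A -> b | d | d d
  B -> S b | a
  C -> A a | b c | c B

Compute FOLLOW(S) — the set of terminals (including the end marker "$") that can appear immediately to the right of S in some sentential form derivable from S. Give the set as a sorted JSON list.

FIRST sets, iterate to fixpoint:
pass 1:
  A via A→b: +{b}
  A via A→d: +{d}
  B via B→a: +{a}
  C via C→A a: +{b,d}
  C via C→c B: +{c}
  S via S→a: +{a}
  S via S→b A: +{b}
  S via S→c C: +{c}
  FIRST[S]={a,b,c}  FIRST[A]={b,d}  FIRST[B]={a}  FIRST[C]={b,c,d}
pass 2:
  B via B→S b: +{b,c}
  FIRST[S]={a,b,c}  FIRST[A]={b,d}  FIRST[B]={a,b,c}  FIRST[C]={b,c,d}
pass 3: — fixpoint
  FIRST[S]={a,b,c}  FIRST[A]={b,d}  FIRST[B]={a,b,c}  FIRST[C]={b,c,d}

Compute FOLLOW by fixpoint:
FOLLOW(S) := {$}
[1]
  B→S b: FOLLOW(S) ⊇ FIRST(b) = {b}; new: +{b}
  C→A a: FOLLOW(A) ⊇ FIRST(a) = {a}; new: +{a}
  S→a B: FOLLOW(B) ⊇ FOLLOW(S) ⊇ {$,b}; new: +{$,b}
  S→b A: FOLLOW(A) ⊇ FOLLOW(S) ⊇ {$,b}; new: +{$,b}
  S→c C: FOLLOW(C) ⊇ FOLLOW(S) ⊇ {$,b}; new: +{$,b}
  FOLLOW(S)={$,b}  FOLLOW(A)={$,a,b}  FOLLOW(B)={$,b}  FOLLOW(C)={$,b}
[2] (stable)
  FOLLOW(S)={$,b}  FOLLOW(A)={$,a,b}  FOLLOW(B)={$,b}  FOLLOW(C)={$,b}

FOLLOW(S) = ["$", "b"]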